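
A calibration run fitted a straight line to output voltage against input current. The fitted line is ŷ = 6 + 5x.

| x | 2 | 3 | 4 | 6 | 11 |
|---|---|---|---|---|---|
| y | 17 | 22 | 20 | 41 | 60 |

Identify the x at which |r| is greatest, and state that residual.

x=2: ŷ = 6 + 5·2 = 16; r = 17 − 16 = 1
x=3: ŷ = 6 + 5·3 = 21; r = 22 − 21 = 1
x=4: ŷ = 6 + 5·4 = 26; r = 20 − 26 = -6
x=6: ŷ = 6 + 5·6 = 36; r = 41 − 36 = 5
x=11: ŷ = 6 + 5·11 = 61; r = 60 − 61 = -1
Largest |r| is 6 at x = 4, residual -6.

x = 4, r = -6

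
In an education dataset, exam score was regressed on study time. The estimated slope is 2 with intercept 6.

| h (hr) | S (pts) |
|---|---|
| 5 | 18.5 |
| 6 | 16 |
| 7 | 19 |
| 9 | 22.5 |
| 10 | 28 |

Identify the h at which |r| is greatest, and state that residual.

h = 5, r = 2.5

h=5: ŷ = 6 + 2·5 = 16; r = 18.5 − 16 = 2.5
h=6: ŷ = 6 + 2·6 = 18; r = 16 − 18 = -2
h=7: ŷ = 6 + 2·7 = 20; r = 19 − 20 = -1
h=9: ŷ = 6 + 2·9 = 24; r = 22.5 − 24 = -1.5
h=10: ŷ = 6 + 2·10 = 26; r = 28 − 26 = 2
Largest |r| is 2.5 at h = 5, residual 2.5.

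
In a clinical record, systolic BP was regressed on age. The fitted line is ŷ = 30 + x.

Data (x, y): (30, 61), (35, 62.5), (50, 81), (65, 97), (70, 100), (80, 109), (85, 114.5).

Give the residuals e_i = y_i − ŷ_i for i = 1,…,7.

1, -2.5, 1, 2, 0, -1, -0.5

x=30: ŷ = 30 + 30 = 60; e = 61 − 60 = 1
x=35: ŷ = 30 + 35 = 65; e = 62.5 − 65 = -2.5
x=50: ŷ = 30 + 50 = 80; e = 81 − 80 = 1
x=65: ŷ = 30 + 65 = 95; e = 97 − 95 = 2
x=70: ŷ = 30 + 70 = 100; e = 100 − 100 = 0
x=80: ŷ = 30 + 80 = 110; e = 109 − 110 = -1
x=85: ŷ = 30 + 85 = 115; e = 114.5 − 115 = -0.5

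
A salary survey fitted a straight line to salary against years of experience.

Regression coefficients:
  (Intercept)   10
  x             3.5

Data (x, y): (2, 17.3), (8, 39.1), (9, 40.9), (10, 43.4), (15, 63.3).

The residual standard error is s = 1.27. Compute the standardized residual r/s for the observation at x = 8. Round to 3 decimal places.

ŷ = 10 + 3.5·8 = 38
r = 39.1 − 38 = 1.1
r/s = 1.1 / 1.27 = 0.866

0.866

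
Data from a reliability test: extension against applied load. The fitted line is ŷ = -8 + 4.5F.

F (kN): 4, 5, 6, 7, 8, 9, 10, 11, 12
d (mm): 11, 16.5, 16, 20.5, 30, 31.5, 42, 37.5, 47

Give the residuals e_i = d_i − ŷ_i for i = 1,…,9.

1, 2, -3, -3, 2, -1, 5, -4, 1

F=4: ŷ = -8 + 4.5·4 = 10; e = 11 − 10 = 1
F=5: ŷ = -8 + 4.5·5 = 14.5; e = 16.5 − 14.5 = 2
F=6: ŷ = -8 + 4.5·6 = 19; e = 16 − 19 = -3
F=7: ŷ = -8 + 4.5·7 = 23.5; e = 20.5 − 23.5 = -3
F=8: ŷ = -8 + 4.5·8 = 28; e = 30 − 28 = 2
F=9: ŷ = -8 + 4.5·9 = 32.5; e = 31.5 − 32.5 = -1
F=10: ŷ = -8 + 4.5·10 = 37; e = 42 − 37 = 5
F=11: ŷ = -8 + 4.5·11 = 41.5; e = 37.5 − 41.5 = -4
F=12: ŷ = -8 + 4.5·12 = 46; e = 47 − 46 = 1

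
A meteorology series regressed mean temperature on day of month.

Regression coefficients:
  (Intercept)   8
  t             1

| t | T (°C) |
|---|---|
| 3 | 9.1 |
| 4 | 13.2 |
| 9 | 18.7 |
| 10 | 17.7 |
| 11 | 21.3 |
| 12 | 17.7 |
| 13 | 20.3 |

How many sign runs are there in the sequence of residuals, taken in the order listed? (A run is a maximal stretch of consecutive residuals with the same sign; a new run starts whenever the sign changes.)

5 runs

t=3: T̂ = 8 + 3 = 11; r = 9.1 − 11 = -1.9
t=4: T̂ = 8 + 4 = 12; r = 13.2 − 12 = 1.2
t=9: T̂ = 8 + 9 = 17; r = 18.7 − 17 = 1.7
t=10: T̂ = 8 + 10 = 18; r = 17.7 − 18 = -0.3
t=11: T̂ = 8 + 11 = 19; r = 21.3 − 19 = 2.3
t=12: T̂ = 8 + 12 = 20; r = 17.7 − 20 = -2.3
t=13: T̂ = 8 + 13 = 21; r = 20.3 − 21 = -0.7
Signs: − + + − + − −
Runs: −×1, +×2, −×1, +×1, −×2 → 5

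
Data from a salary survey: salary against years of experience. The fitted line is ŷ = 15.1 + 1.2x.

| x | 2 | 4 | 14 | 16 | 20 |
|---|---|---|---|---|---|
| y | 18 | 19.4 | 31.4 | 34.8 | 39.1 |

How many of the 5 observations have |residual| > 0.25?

4

x=2: ŷ = 15.1 + 1.2·2 = 17.5; e = 18 − 17.5 = 0.5
x=4: ŷ = 15.1 + 1.2·4 = 19.9; e = 19.4 − 19.9 = -0.5
x=14: ŷ = 15.1 + 1.2·14 = 31.9; e = 31.4 − 31.9 = -0.5
x=16: ŷ = 15.1 + 1.2·16 = 34.3; e = 34.8 − 34.3 = 0.5
x=20: ŷ = 15.1 + 1.2·20 = 39.1; e = 39.1 − 39.1 = 0
|e| > 0.25: x=2 (|e|=0.5), x=4 (|e|=0.5), x=14 (|e|=0.5), x=16 (|e|=0.5) → 4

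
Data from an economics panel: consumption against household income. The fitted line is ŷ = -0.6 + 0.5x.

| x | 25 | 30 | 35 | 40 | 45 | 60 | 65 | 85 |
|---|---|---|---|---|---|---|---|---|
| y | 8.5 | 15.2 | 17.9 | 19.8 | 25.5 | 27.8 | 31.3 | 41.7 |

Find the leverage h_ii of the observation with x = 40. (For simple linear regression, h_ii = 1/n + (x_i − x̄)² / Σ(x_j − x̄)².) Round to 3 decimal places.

x̄ = (25 + 30 + 35 + 40 + 45 + 60 + 65 + 85)/8 = 48.125
Σ(x − x̄)² = 534.766 + 328.516 + 172.266 + 66.0156 + 9.76562 + 141.016 + 284.766 + 1359.77 = 2896.88
h = 1/8 + (-8.125)²/2896.88 = 0.125 + 0.0227886 = 0.148

h = 0.148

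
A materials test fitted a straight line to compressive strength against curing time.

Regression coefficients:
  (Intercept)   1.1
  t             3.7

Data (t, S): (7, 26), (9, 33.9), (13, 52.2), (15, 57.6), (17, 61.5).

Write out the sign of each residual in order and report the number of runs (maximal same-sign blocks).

t=7: Ŝ = 1.1 + 3.7·7 = 27; e = 26 − 27 = -1
t=9: Ŝ = 1.1 + 3.7·9 = 34.4; e = 33.9 − 34.4 = -0.5
t=13: Ŝ = 1.1 + 3.7·13 = 49.2; e = 52.2 − 49.2 = 3
t=15: Ŝ = 1.1 + 3.7·15 = 56.6; e = 57.6 − 56.6 = 1
t=17: Ŝ = 1.1 + 3.7·17 = 64; e = 61.5 − 64 = -2.5
Signs: − − + + −
Runs: −×2, +×2, −×1 → 3

3 runs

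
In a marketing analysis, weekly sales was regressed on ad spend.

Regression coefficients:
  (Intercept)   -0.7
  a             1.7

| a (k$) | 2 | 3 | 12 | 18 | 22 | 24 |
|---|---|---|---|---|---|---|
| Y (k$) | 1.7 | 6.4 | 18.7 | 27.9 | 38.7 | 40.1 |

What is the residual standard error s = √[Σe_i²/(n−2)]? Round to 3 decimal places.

s = 1.871

a=2: ŷ = -0.7 + 1.7·2 = 2.7; e = 1.7 − 2.7 = -1
a=3: ŷ = -0.7 + 1.7·3 = 4.4; e = 6.4 − 4.4 = 2
a=12: ŷ = -0.7 + 1.7·12 = 19.7; e = 18.7 − 19.7 = -1
a=18: ŷ = -0.7 + 1.7·18 = 29.9; e = 27.9 − 29.9 = -2
a=22: ŷ = -0.7 + 1.7·22 = 36.7; e = 38.7 − 36.7 = 2
a=24: ŷ = -0.7 + 1.7·24 = 40.1; e = 40.1 − 40.1 = 0
SSE = 1 + 4 + 1 + 4 + 4 + 0 = 14
s = √(14/4) = √3.5 ≈ 1.871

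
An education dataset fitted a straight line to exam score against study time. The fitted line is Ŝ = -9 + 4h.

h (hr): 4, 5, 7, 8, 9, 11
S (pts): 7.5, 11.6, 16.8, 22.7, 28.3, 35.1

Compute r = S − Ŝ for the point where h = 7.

Ŝ = -9 + 4·7 = 19
r = 16.8 − 19 = -2.2

r = -2.2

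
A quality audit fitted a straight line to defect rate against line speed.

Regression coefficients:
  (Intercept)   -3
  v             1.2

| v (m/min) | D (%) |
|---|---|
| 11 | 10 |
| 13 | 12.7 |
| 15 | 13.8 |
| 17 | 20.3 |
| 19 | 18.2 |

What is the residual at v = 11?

r = -0.2

D̂ = -3 + 1.2·11 = 10.2
r = 10 − 10.2 = -0.2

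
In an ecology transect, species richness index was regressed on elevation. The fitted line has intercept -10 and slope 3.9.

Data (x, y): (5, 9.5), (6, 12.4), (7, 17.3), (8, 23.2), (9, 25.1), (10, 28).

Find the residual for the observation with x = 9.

r = 0

ŷ = -10 + 3.9·9 = 25.1
r = 25.1 − 25.1 = 0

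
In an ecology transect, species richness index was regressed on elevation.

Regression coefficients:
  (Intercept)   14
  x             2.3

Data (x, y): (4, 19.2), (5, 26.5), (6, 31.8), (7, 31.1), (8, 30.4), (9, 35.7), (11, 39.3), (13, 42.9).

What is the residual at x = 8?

e = -2

ŷ = 14 + 2.3·8 = 32.4
e = 30.4 − 32.4 = -2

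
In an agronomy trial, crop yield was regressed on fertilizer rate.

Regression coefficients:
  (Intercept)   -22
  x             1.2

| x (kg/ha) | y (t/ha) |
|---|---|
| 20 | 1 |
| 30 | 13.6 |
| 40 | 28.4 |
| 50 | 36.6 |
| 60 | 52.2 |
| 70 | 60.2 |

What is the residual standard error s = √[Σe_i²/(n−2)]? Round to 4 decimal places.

x=20: ŷ = -22 + 1.2·20 = 2; e = 1 − 2 = -1
x=30: ŷ = -22 + 1.2·30 = 14; e = 13.6 − 14 = -0.4
x=40: ŷ = -22 + 1.2·40 = 26; e = 28.4 − 26 = 2.4
x=50: ŷ = -22 + 1.2·50 = 38; e = 36.6 − 38 = -1.4
x=60: ŷ = -22 + 1.2·60 = 50; e = 52.2 − 50 = 2.2
x=70: ŷ = -22 + 1.2·70 = 62; e = 60.2 − 62 = -1.8
SSE = 1 + 0.16 + 5.76 + 1.96 + 4.84 + 3.24 = 16.96
s = √(16.96/4) = √4.24 ≈ 2.0591

s = 2.0591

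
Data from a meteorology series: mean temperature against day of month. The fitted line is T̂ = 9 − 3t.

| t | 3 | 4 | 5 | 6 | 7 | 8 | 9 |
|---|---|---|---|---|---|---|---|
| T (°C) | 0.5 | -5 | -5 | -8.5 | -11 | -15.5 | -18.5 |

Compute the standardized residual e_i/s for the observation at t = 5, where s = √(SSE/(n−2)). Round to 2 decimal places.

0.85

t=3: T̂ = 9 − 3·3 = 0; e = 0.5 − 0 = 0.5
t=4: T̂ = 9 − 3·4 = -3; e = -5 − (-3) = -2
t=5: T̂ = 9 − 3·5 = -6; e = -5 − (-6) = 1
t=6: T̂ = 9 − 3·6 = -9; e = -8.5 − (-9) = 0.5
t=7: T̂ = 9 − 3·7 = -12; e = -11 − (-12) = 1
t=8: T̂ = 9 − 3·8 = -15; e = -15.5 − (-15) = -0.5
t=9: T̂ = 9 − 3·9 = -18; e = -18.5 − (-18) = -0.5
SSE = 0.25 + 4 + 1 + 0.25 + 1 + 0.25 + 0.25 = 7
s = √(7/5) = 1.18322
e/s = 1 / 1.18322 = 0.85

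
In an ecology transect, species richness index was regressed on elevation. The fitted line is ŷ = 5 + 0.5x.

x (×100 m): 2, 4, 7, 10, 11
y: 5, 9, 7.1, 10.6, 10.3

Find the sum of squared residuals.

x=2: ŷ = 5 + 0.5·2 = 6; r = 5 − 6 = -1
x=4: ŷ = 5 + 0.5·4 = 7; r = 9 − 7 = 2
x=7: ŷ = 5 + 0.5·7 = 8.5; r = 7.1 − 8.5 = -1.4
x=10: ŷ = 5 + 0.5·10 = 10; r = 10.6 − 10 = 0.6
x=11: ŷ = 5 + 0.5·11 = 10.5; r = 10.3 − 10.5 = -0.2
SSE = 1 + 4 + 1.96 + 0.36 + 0.04 = 7.36

SSE = 7.36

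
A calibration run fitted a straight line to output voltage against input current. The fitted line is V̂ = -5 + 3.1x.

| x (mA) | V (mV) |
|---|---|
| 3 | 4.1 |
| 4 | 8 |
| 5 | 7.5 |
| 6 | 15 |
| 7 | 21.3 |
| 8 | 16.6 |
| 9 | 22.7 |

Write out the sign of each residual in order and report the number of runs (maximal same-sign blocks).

5 runs

x=3: V̂ = -5 + 3.1·3 = 4.3; r = 4.1 − 4.3 = -0.2
x=4: V̂ = -5 + 3.1·4 = 7.4; r = 8 − 7.4 = 0.6
x=5: V̂ = -5 + 3.1·5 = 10.5; r = 7.5 − 10.5 = -3
x=6: V̂ = -5 + 3.1·6 = 13.6; r = 15 − 13.6 = 1.4
x=7: V̂ = -5 + 3.1·7 = 16.7; r = 21.3 − 16.7 = 4.6
x=8: V̂ = -5 + 3.1·8 = 19.8; r = 16.6 − 19.8 = -3.2
x=9: V̂ = -5 + 3.1·9 = 22.9; r = 22.7 − 22.9 = -0.2
Signs: − + − + + − −
Runs: −×1, +×1, −×1, +×2, −×2 → 5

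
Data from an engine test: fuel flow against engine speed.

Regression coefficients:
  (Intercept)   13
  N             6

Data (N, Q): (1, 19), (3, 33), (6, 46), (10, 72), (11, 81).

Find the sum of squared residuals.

SSE = 18

N=1: ŷ = 13 + 6·1 = 19; r = 19 − 19 = 0
N=3: ŷ = 13 + 6·3 = 31; r = 33 − 31 = 2
N=6: ŷ = 13 + 6·6 = 49; r = 46 − 49 = -3
N=10: ŷ = 13 + 6·10 = 73; r = 72 − 73 = -1
N=11: ŷ = 13 + 6·11 = 79; r = 81 − 79 = 2
SSE = 0 + 4 + 9 + 1 + 4 = 18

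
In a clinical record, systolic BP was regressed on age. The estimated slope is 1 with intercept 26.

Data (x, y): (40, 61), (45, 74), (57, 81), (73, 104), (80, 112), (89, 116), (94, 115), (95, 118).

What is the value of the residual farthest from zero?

r = 6

x=40: ŷ = 26 + 40 = 66; r = 61 − 66 = -5
x=45: ŷ = 26 + 45 = 71; r = 74 − 71 = 3
x=57: ŷ = 26 + 57 = 83; r = 81 − 83 = -2
x=73: ŷ = 26 + 73 = 99; r = 104 − 99 = 5
x=80: ŷ = 26 + 80 = 106; r = 112 − 106 = 6
x=89: ŷ = 26 + 89 = 115; r = 116 − 115 = 1
x=94: ŷ = 26 + 94 = 120; r = 115 − 120 = -5
x=95: ŷ = 26 + 95 = 121; r = 118 − 121 = -3
Largest |r| is 6 at x = 80, residual 6.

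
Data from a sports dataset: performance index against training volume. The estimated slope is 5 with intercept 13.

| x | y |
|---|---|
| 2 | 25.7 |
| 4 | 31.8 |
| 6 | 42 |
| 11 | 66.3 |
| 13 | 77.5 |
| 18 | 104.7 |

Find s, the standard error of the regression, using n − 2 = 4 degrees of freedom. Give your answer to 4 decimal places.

s = 1.9849

x=2: ŷ = 13 + 5·2 = 23; e = 25.7 − 23 = 2.7
x=4: ŷ = 13 + 5·4 = 33; e = 31.8 − 33 = -1.2
x=6: ŷ = 13 + 5·6 = 43; e = 42 − 43 = -1
x=11: ŷ = 13 + 5·11 = 68; e = 66.3 − 68 = -1.7
x=13: ŷ = 13 + 5·13 = 78; e = 77.5 − 78 = -0.5
x=18: ŷ = 13 + 5·18 = 103; e = 104.7 − 103 = 1.7
SSE = 7.29 + 1.44 + 1 + 2.89 + 0.25 + 2.89 = 15.76
s = √(15.76/4) = √3.94 ≈ 1.9849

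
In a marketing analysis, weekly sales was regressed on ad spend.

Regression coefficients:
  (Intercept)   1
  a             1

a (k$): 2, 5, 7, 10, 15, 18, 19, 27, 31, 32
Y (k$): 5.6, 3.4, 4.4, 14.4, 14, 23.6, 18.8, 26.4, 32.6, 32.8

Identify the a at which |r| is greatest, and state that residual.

a = 18, r = 4.6

a=2: Ŷ = 1 + 2 = 3; r = 5.6 − 3 = 2.6
a=5: Ŷ = 1 + 5 = 6; r = 3.4 − 6 = -2.6
a=7: Ŷ = 1 + 7 = 8; r = 4.4 − 8 = -3.6
a=10: Ŷ = 1 + 10 = 11; r = 14.4 − 11 = 3.4
a=15: Ŷ = 1 + 15 = 16; r = 14 − 16 = -2
a=18: Ŷ = 1 + 18 = 19; r = 23.6 − 19 = 4.6
a=19: Ŷ = 1 + 19 = 20; r = 18.8 − 20 = -1.2
a=27: Ŷ = 1 + 27 = 28; r = 26.4 − 28 = -1.6
a=31: Ŷ = 1 + 31 = 32; r = 32.6 − 32 = 0.6
a=32: Ŷ = 1 + 32 = 33; r = 32.8 − 33 = -0.2
Largest |r| is 4.6 at a = 18, residual 4.6.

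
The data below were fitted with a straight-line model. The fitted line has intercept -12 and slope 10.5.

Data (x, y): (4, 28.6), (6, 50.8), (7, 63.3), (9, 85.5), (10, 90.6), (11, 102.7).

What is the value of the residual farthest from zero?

x=4: ŷ = -12 + 10.5·4 = 30; r = 28.6 − 30 = -1.4
x=6: ŷ = -12 + 10.5·6 = 51; r = 50.8 − 51 = -0.2
x=7: ŷ = -12 + 10.5·7 = 61.5; r = 63.3 − 61.5 = 1.8
x=9: ŷ = -12 + 10.5·9 = 82.5; r = 85.5 − 82.5 = 3
x=10: ŷ = -12 + 10.5·10 = 93; r = 90.6 − 93 = -2.4
x=11: ŷ = -12 + 10.5·11 = 103.5; r = 102.7 − 103.5 = -0.8
Largest |r| is 3 at x = 9, residual 3.

r = 3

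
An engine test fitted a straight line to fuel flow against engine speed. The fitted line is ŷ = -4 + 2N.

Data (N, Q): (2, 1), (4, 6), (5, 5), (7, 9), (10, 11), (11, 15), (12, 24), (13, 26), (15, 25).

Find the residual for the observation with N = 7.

ŷ = -4 + 2·7 = 10
e = 9 − 10 = -1

e = -1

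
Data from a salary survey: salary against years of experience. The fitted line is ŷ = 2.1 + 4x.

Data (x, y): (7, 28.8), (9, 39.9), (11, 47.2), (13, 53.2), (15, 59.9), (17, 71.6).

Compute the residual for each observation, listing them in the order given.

-1.3, 1.8, 1.1, -0.9, -2.2, 1.5

x=7: ŷ = 2.1 + 4·7 = 30.1; e = 28.8 − 30.1 = -1.3
x=9: ŷ = 2.1 + 4·9 = 38.1; e = 39.9 − 38.1 = 1.8
x=11: ŷ = 2.1 + 4·11 = 46.1; e = 47.2 − 46.1 = 1.1
x=13: ŷ = 2.1 + 4·13 = 54.1; e = 53.2 − 54.1 = -0.9
x=15: ŷ = 2.1 + 4·15 = 62.1; e = 59.9 − 62.1 = -2.2
x=17: ŷ = 2.1 + 4·17 = 70.1; e = 71.6 − 70.1 = 1.5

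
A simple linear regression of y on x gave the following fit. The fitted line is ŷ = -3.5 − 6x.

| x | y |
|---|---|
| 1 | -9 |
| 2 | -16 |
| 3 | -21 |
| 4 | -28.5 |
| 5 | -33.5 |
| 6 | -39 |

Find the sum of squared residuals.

x=1: ŷ = -3.5 − 6·1 = -9.5; r = -9 − (-9.5) = 0.5
x=2: ŷ = -3.5 − 6·2 = -15.5; r = -16 − (-15.5) = -0.5
x=3: ŷ = -3.5 − 6·3 = -21.5; r = -21 − (-21.5) = 0.5
x=4: ŷ = -3.5 − 6·4 = -27.5; r = -28.5 − (-27.5) = -1
x=5: ŷ = -3.5 − 6·5 = -33.5; r = -33.5 − (-33.5) = 0
x=6: ŷ = -3.5 − 6·6 = -39.5; r = -39 − (-39.5) = 0.5
SSE = 0.25 + 0.25 + 0.25 + 1 + 0 + 0.25 = 2

SSE = 2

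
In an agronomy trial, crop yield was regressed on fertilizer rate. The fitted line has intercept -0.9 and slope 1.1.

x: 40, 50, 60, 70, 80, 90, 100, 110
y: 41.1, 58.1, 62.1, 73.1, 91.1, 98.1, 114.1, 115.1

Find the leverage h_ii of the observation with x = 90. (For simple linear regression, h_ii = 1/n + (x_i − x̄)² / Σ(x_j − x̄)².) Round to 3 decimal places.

x̄ = (40 + 50 + 60 + 70 + 80 + 90 + 100 + 110)/8 = 75
Σ(x − x̄)² = 1225 + 625 + 225 + 25 + 25 + 225 + 625 + 1225 = 4200
h = 1/8 + (15)²/4200 = 0.125 + 0.0535714 = 0.179

h = 0.179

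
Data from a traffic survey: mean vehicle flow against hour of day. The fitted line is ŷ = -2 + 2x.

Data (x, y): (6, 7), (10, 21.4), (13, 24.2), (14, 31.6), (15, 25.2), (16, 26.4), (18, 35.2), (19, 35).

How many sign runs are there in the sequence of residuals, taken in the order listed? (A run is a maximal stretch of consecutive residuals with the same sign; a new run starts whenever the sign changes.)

5 runs

x=6: ŷ = -2 + 2·6 = 10; e = 7 − 10 = -3
x=10: ŷ = -2 + 2·10 = 18; e = 21.4 − 18 = 3.4
x=13: ŷ = -2 + 2·13 = 24; e = 24.2 − 24 = 0.2
x=14: ŷ = -2 + 2·14 = 26; e = 31.6 − 26 = 5.6
x=15: ŷ = -2 + 2·15 = 28; e = 25.2 − 28 = -2.8
x=16: ŷ = -2 + 2·16 = 30; e = 26.4 − 30 = -3.6
x=18: ŷ = -2 + 2·18 = 34; e = 35.2 − 34 = 1.2
x=19: ŷ = -2 + 2·19 = 36; e = 35 − 36 = -1
Signs: − + + + − − + −
Runs: −×1, +×3, −×2, +×1, −×1 → 5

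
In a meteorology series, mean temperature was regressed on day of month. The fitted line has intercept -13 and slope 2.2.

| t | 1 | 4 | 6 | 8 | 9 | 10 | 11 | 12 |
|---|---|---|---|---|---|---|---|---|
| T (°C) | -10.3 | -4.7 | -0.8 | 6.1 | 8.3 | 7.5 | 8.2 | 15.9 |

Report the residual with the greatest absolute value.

e = -3

t=1: T̂ = -13 + 2.2·1 = -10.8; e = -10.3 − (-10.8) = 0.5
t=4: T̂ = -13 + 2.2·4 = -4.2; e = -4.7 − (-4.2) = -0.5
t=6: T̂ = -13 + 2.2·6 = 0.2; e = -0.8 − 0.2 = -1
t=8: T̂ = -13 + 2.2·8 = 4.6; e = 6.1 − 4.6 = 1.5
t=9: T̂ = -13 + 2.2·9 = 6.8; e = 8.3 − 6.8 = 1.5
t=10: T̂ = -13 + 2.2·10 = 9; e = 7.5 − 9 = -1.5
t=11: T̂ = -13 + 2.2·11 = 11.2; e = 8.2 − 11.2 = -3
t=12: T̂ = -13 + 2.2·12 = 13.4; e = 15.9 − 13.4 = 2.5
Largest |e| is 3 at t = 11, residual -3.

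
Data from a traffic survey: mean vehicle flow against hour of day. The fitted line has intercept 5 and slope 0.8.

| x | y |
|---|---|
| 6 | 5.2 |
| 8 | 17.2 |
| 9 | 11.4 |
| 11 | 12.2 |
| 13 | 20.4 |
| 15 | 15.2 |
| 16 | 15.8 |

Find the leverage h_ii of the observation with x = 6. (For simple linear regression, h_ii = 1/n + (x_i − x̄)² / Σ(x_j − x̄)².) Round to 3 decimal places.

h = 0.462

x̄ = (6 + 8 + 9 + 11 + 13 + 15 + 16)/7 = 11.1429
Σ(x − x̄)² = 26.449 + 9.87755 + 4.59184 + 0.0204082 + 3.44898 + 14.8776 + 23.5918 = 82.8571
h = 1/7 + (-5.14286)²/82.8571 = 0.142857 + 0.319212 = 0.462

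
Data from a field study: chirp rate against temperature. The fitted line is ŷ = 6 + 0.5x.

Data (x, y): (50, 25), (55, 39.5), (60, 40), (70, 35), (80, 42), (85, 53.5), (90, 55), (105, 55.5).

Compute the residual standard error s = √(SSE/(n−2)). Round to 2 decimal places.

s = 5.63

x=50: ŷ = 6 + 0.5·50 = 31; r = 25 − 31 = -6
x=55: ŷ = 6 + 0.5·55 = 33.5; r = 39.5 − 33.5 = 6
x=60: ŷ = 6 + 0.5·60 = 36; r = 40 − 36 = 4
x=70: ŷ = 6 + 0.5·70 = 41; r = 35 − 41 = -6
x=80: ŷ = 6 + 0.5·80 = 46; r = 42 − 46 = -4
x=85: ŷ = 6 + 0.5·85 = 48.5; r = 53.5 − 48.5 = 5
x=90: ŷ = 6 + 0.5·90 = 51; r = 55 − 51 = 4
x=105: ŷ = 6 + 0.5·105 = 58.5; r = 55.5 − 58.5 = -3
SSE = 36 + 36 + 16 + 36 + 16 + 25 + 16 + 9 = 190
s = √(190/6) = √31.6667 ≈ 5.63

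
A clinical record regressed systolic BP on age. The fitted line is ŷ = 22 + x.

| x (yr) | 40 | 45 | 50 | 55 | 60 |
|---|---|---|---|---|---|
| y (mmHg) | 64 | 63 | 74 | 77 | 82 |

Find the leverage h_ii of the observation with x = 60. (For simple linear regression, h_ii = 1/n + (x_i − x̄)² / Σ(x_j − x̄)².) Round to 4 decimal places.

h = 0.6000

x̄ = (40 + 45 + 50 + 55 + 60)/5 = 50
Σ(x − x̄)² = 100 + 25 + 0 + 25 + 100 = 250
h = 1/5 + (10)²/250 = 0.2 + 0.4 = 0.6000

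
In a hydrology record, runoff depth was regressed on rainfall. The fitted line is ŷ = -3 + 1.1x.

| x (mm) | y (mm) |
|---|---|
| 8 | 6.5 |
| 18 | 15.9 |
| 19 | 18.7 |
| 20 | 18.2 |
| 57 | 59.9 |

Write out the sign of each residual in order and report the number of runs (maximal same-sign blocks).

5 runs

x=8: ŷ = -3 + 1.1·8 = 5.8; e = 6.5 − 5.8 = 0.7
x=18: ŷ = -3 + 1.1·18 = 16.8; e = 15.9 − 16.8 = -0.9
x=19: ŷ = -3 + 1.1·19 = 17.9; e = 18.7 − 17.9 = 0.8
x=20: ŷ = -3 + 1.1·20 = 19; e = 18.2 − 19 = -0.8
x=57: ŷ = -3 + 1.1·57 = 59.7; e = 59.9 − 59.7 = 0.2
Signs: + − + − +
Runs: +×1, −×1, +×1, −×1, +×1 → 5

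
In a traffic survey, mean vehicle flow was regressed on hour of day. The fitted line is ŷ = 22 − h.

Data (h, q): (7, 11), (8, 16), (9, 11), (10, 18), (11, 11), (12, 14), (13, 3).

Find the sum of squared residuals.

h=7: ŷ = 22 − 7 = 15; r = 11 − 15 = -4
h=8: ŷ = 22 − 8 = 14; r = 16 − 14 = 2
h=9: ŷ = 22 − 9 = 13; r = 11 − 13 = -2
h=10: ŷ = 22 − 10 = 12; r = 18 − 12 = 6
h=11: ŷ = 22 − 11 = 11; r = 11 − 11 = 0
h=12: ŷ = 22 − 12 = 10; r = 14 − 10 = 4
h=13: ŷ = 22 − 13 = 9; r = 3 − 9 = -6
SSE = 16 + 4 + 4 + 36 + 0 + 16 + 36 = 112

SSE = 112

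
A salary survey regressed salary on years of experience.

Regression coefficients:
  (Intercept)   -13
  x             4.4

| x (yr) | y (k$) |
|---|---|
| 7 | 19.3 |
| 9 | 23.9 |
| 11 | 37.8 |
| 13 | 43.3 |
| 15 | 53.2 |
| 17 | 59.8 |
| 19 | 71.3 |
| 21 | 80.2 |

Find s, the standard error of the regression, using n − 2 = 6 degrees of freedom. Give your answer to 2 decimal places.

s = 1.88

x=7: ŷ = -13 + 4.4·7 = 17.8; e = 19.3 − 17.8 = 1.5
x=9: ŷ = -13 + 4.4·9 = 26.6; e = 23.9 − 26.6 = -2.7
x=11: ŷ = -13 + 4.4·11 = 35.4; e = 37.8 − 35.4 = 2.4
x=13: ŷ = -13 + 4.4·13 = 44.2; e = 43.3 − 44.2 = -0.9
x=15: ŷ = -13 + 4.4·15 = 53; e = 53.2 − 53 = 0.2
x=17: ŷ = -13 + 4.4·17 = 61.8; e = 59.8 − 61.8 = -2
x=19: ŷ = -13 + 4.4·19 = 70.6; e = 71.3 − 70.6 = 0.7
x=21: ŷ = -13 + 4.4·21 = 79.4; e = 80.2 − 79.4 = 0.8
SSE = 2.25 + 7.29 + 5.76 + 0.81 + 0.04 + 4 + 0.49 + 0.64 = 21.28
s = √(21.28/6) = √3.54667 ≈ 1.88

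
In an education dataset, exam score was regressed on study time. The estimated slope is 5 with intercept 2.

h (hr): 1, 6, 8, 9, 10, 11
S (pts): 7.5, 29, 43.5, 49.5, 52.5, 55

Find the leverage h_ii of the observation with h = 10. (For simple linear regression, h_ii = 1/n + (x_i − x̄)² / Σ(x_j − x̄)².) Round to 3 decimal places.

h = 0.262

h̄ = (1 + 6 + 8 + 9 + 10 + 11)/6 = 7.5
Σ(h − h̄)² = 42.25 + 2.25 + 0.25 + 2.25 + 6.25 + 12.25 = 65.5
h = 1/6 + (2.5)²/65.5 = 0.166667 + 0.0954198 = 0.262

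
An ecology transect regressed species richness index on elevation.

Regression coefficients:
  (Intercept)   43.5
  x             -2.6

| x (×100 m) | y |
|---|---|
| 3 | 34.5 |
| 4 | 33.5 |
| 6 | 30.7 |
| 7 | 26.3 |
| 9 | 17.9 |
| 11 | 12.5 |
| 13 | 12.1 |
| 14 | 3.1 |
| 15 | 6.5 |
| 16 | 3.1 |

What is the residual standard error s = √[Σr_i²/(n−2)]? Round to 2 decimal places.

s = 2.46

x=3: ŷ = 43.5 − 2.6·3 = 35.7; r = 34.5 − 35.7 = -1.2
x=4: ŷ = 43.5 − 2.6·4 = 33.1; r = 33.5 − 33.1 = 0.4
x=6: ŷ = 43.5 − 2.6·6 = 27.9; r = 30.7 − 27.9 = 2.8
x=7: ŷ = 43.5 − 2.6·7 = 25.3; r = 26.3 − 25.3 = 1
x=9: ŷ = 43.5 − 2.6·9 = 20.1; r = 17.9 − 20.1 = -2.2
x=11: ŷ = 43.5 − 2.6·11 = 14.9; r = 12.5 − 14.9 = -2.4
x=13: ŷ = 43.5 − 2.6·13 = 9.7; r = 12.1 − 9.7 = 2.4
x=14: ŷ = 43.5 − 2.6·14 = 7.1; r = 3.1 − 7.1 = -4
x=15: ŷ = 43.5 − 2.6·15 = 4.5; r = 6.5 − 4.5 = 2
x=16: ŷ = 43.5 − 2.6·16 = 1.9; r = 3.1 − 1.9 = 1.2
SSE = 1.44 + 0.16 + 7.84 + 1 + 4.84 + 5.76 + 5.76 + 16 + 4 + 1.44 = 48.24
s = √(48.24/8) = √6.03 ≈ 2.46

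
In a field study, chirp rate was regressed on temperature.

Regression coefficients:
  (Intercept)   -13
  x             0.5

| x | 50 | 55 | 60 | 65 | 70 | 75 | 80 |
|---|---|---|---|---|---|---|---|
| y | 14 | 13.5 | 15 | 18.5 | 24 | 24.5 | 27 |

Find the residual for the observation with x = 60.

ŷ = -13 + 0.5·60 = 17
e = 15 − 17 = -2

e = -2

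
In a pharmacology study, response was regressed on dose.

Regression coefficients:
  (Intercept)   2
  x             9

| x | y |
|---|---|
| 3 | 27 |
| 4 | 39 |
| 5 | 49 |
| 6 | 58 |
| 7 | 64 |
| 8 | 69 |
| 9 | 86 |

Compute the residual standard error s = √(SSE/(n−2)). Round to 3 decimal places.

x=3: ŷ = 2 + 9·3 = 29; r = 27 − 29 = -2
x=4: ŷ = 2 + 9·4 = 38; r = 39 − 38 = 1
x=5: ŷ = 2 + 9·5 = 47; r = 49 − 47 = 2
x=6: ŷ = 2 + 9·6 = 56; r = 58 − 56 = 2
x=7: ŷ = 2 + 9·7 = 65; r = 64 − 65 = -1
x=8: ŷ = 2 + 9·8 = 74; r = 69 − 74 = -5
x=9: ŷ = 2 + 9·9 = 83; r = 86 − 83 = 3
SSE = 4 + 1 + 4 + 4 + 1 + 25 + 9 = 48
s = √(48/5) = √9.6 ≈ 3.098

s = 3.098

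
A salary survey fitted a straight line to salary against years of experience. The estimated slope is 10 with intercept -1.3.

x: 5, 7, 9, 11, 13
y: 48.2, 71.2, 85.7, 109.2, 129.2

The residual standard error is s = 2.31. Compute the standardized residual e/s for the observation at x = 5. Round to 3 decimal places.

-0.216

ŷ = -1.3 + 10·5 = 48.7
e = 48.2 − 48.7 = -0.5
e/s = -0.5 / 2.31 = -0.216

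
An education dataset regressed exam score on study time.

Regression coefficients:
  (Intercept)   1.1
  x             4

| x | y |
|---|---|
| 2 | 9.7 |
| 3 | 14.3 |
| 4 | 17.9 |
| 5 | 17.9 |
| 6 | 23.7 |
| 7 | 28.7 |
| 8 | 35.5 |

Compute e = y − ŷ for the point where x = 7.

e = -0.4

ŷ = 1.1 + 4·7 = 29.1
e = 28.7 − 29.1 = -0.4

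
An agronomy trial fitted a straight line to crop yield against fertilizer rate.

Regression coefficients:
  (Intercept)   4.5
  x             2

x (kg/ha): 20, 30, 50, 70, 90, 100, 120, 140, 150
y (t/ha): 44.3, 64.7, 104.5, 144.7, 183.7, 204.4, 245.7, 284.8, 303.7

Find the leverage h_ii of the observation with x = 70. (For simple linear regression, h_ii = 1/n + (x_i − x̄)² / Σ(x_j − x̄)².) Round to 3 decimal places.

x̄ = (20 + 30 + 50 + 70 + 90 + 100 + 120 + 140 + 150)/9 = 85.5556
Σ(x − x̄)² = 4297.53 + 3086.42 + 1264.2 + 241.975 + 19.7531 + 208.642 + 1186.42 + 2964.2 + 4153.09 = 17422.2
h = 1/9 + (-15.5556)²/17422.2 = 0.111111 + 0.0138889 = 0.125

h = 0.125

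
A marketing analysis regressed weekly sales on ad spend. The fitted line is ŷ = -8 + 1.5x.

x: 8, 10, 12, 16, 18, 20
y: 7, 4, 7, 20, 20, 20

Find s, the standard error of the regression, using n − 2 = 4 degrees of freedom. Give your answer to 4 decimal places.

s = 3.4641

x=8: ŷ = -8 + 1.5·8 = 4; r = 7 − 4 = 3
x=10: ŷ = -8 + 1.5·10 = 7; r = 4 − 7 = -3
x=12: ŷ = -8 + 1.5·12 = 10; r = 7 − 10 = -3
x=16: ŷ = -8 + 1.5·16 = 16; r = 20 − 16 = 4
x=18: ŷ = -8 + 1.5·18 = 19; r = 20 − 19 = 1
x=20: ŷ = -8 + 1.5·20 = 22; r = 20 − 22 = -2
SSE = 9 + 9 + 9 + 16 + 1 + 4 = 48
s = √(48/4) = √12 ≈ 3.4641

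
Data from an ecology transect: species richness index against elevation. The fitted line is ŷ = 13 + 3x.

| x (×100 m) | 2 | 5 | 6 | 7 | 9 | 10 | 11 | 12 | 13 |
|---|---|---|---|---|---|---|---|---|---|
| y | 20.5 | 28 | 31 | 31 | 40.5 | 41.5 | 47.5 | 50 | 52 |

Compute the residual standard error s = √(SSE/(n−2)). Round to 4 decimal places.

s = 1.5584

x=2: ŷ = 13 + 3·2 = 19; r = 20.5 − 19 = 1.5
x=5: ŷ = 13 + 3·5 = 28; r = 28 − 28 = 0
x=6: ŷ = 13 + 3·6 = 31; r = 31 − 31 = 0
x=7: ŷ = 13 + 3·7 = 34; r = 31 − 34 = -3
x=9: ŷ = 13 + 3·9 = 40; r = 40.5 − 40 = 0.5
x=10: ŷ = 13 + 3·10 = 43; r = 41.5 − 43 = -1.5
x=11: ŷ = 13 + 3·11 = 46; r = 47.5 − 46 = 1.5
x=12: ŷ = 13 + 3·12 = 49; r = 50 − 49 = 1
x=13: ŷ = 13 + 3·13 = 52; r = 52 − 52 = 0
SSE = 2.25 + 0 + 0 + 9 + 0.25 + 2.25 + 2.25 + 1 + 0 = 17
s = √(17/7) = √2.42857 ≈ 1.5584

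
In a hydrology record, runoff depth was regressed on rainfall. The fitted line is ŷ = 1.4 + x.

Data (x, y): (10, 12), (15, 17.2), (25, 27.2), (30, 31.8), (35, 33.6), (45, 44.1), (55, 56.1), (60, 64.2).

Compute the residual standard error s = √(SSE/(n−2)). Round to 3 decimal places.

x=10: ŷ = 1.4 + 10 = 11.4; e = 12 − 11.4 = 0.6
x=15: ŷ = 1.4 + 15 = 16.4; e = 17.2 − 16.4 = 0.8
x=25: ŷ = 1.4 + 25 = 26.4; e = 27.2 − 26.4 = 0.8
x=30: ŷ = 1.4 + 30 = 31.4; e = 31.8 − 31.4 = 0.4
x=35: ŷ = 1.4 + 35 = 36.4; e = 33.6 − 36.4 = -2.8
x=45: ŷ = 1.4 + 45 = 46.4; e = 44.1 − 46.4 = -2.3
x=55: ŷ = 1.4 + 55 = 56.4; e = 56.1 − 56.4 = -0.3
x=60: ŷ = 1.4 + 60 = 61.4; e = 64.2 − 61.4 = 2.8
SSE = 0.36 + 0.64 + 0.64 + 0.16 + 7.84 + 5.29 + 0.09 + 7.84 = 22.86
s = √(22.86/6) = √3.81 ≈ 1.952

s = 1.952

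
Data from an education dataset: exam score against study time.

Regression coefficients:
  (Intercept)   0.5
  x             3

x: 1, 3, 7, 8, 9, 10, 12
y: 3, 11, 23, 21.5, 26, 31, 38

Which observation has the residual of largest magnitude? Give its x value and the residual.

x=1: ŷ = 0.5 + 3·1 = 3.5; e = 3 − 3.5 = -0.5
x=3: ŷ = 0.5 + 3·3 = 9.5; e = 11 − 9.5 = 1.5
x=7: ŷ = 0.5 + 3·7 = 21.5; e = 23 − 21.5 = 1.5
x=8: ŷ = 0.5 + 3·8 = 24.5; e = 21.5 − 24.5 = -3
x=9: ŷ = 0.5 + 3·9 = 27.5; e = 26 − 27.5 = -1.5
x=10: ŷ = 0.5 + 3·10 = 30.5; e = 31 − 30.5 = 0.5
x=12: ŷ = 0.5 + 3·12 = 36.5; e = 38 − 36.5 = 1.5
Largest |e| is 3 at x = 8, residual -3.

x = 8, e = -3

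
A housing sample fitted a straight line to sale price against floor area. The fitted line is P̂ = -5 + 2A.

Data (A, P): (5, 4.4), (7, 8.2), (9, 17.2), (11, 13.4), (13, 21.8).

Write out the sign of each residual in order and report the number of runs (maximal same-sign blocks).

4 runs

A=5: P̂ = -5 + 2·5 = 5; e = 4.4 − 5 = -0.6
A=7: P̂ = -5 + 2·7 = 9; e = 8.2 − 9 = -0.8
A=9: P̂ = -5 + 2·9 = 13; e = 17.2 − 13 = 4.2
A=11: P̂ = -5 + 2·11 = 17; e = 13.4 − 17 = -3.6
A=13: P̂ = -5 + 2·13 = 21; e = 21.8 − 21 = 0.8
Signs: − − + − +
Runs: −×2, +×1, −×1, +×1 → 4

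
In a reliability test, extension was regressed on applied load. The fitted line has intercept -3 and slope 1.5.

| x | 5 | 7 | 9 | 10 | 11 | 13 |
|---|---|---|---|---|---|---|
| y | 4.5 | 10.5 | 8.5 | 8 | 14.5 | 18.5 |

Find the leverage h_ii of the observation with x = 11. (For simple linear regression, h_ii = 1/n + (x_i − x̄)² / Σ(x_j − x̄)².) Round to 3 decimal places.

x̄ = (5 + 7 + 9 + 10 + 11 + 13)/6 = 9.16667
Σ(x − x̄)² = 17.3611 + 4.69444 + 0.0277778 + 0.694444 + 3.36111 + 14.6944 = 40.8333
h = 1/6 + (1.83333)²/40.8333 = 0.166667 + 0.0823129 = 0.249

h = 0.249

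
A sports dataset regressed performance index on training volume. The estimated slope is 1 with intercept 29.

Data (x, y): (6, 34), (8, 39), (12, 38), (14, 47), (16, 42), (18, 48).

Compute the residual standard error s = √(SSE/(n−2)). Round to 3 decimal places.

s = 3.162

x=6: ŷ = 29 + 6 = 35; r = 34 − 35 = -1
x=8: ŷ = 29 + 8 = 37; r = 39 − 37 = 2
x=12: ŷ = 29 + 12 = 41; r = 38 − 41 = -3
x=14: ŷ = 29 + 14 = 43; r = 47 − 43 = 4
x=16: ŷ = 29 + 16 = 45; r = 42 − 45 = -3
x=18: ŷ = 29 + 18 = 47; r = 48 − 47 = 1
SSE = 1 + 4 + 9 + 16 + 9 + 1 = 40
s = √(40/4) = √10 ≈ 3.162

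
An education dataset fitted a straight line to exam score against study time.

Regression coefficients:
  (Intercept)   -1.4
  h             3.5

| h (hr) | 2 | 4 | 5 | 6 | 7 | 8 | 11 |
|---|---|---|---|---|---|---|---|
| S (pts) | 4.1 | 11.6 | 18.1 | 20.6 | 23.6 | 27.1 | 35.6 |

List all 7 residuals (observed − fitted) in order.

h=2: Ŝ = -1.4 + 3.5·2 = 5.6; r = 4.1 − 5.6 = -1.5
h=4: Ŝ = -1.4 + 3.5·4 = 12.6; r = 11.6 − 12.6 = -1
h=5: Ŝ = -1.4 + 3.5·5 = 16.1; r = 18.1 − 16.1 = 2
h=6: Ŝ = -1.4 + 3.5·6 = 19.6; r = 20.6 − 19.6 = 1
h=7: Ŝ = -1.4 + 3.5·7 = 23.1; r = 23.6 − 23.1 = 0.5
h=8: Ŝ = -1.4 + 3.5·8 = 26.6; r = 27.1 − 26.6 = 0.5
h=11: Ŝ = -1.4 + 3.5·11 = 37.1; r = 35.6 − 37.1 = -1.5

-1.5, -1, 2, 1, 0.5, 0.5, -1.5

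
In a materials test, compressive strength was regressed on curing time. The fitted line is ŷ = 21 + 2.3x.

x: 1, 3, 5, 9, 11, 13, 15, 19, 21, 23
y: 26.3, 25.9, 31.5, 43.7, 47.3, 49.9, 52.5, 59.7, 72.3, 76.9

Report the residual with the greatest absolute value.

x=1: ŷ = 21 + 2.3·1 = 23.3; r = 26.3 − 23.3 = 3
x=3: ŷ = 21 + 2.3·3 = 27.9; r = 25.9 − 27.9 = -2
x=5: ŷ = 21 + 2.3·5 = 32.5; r = 31.5 − 32.5 = -1
x=9: ŷ = 21 + 2.3·9 = 41.7; r = 43.7 − 41.7 = 2
x=11: ŷ = 21 + 2.3·11 = 46.3; r = 47.3 − 46.3 = 1
x=13: ŷ = 21 + 2.3·13 = 50.9; r = 49.9 − 50.9 = -1
x=15: ŷ = 21 + 2.3·15 = 55.5; r = 52.5 − 55.5 = -3
x=19: ŷ = 21 + 2.3·19 = 64.7; r = 59.7 − 64.7 = -5
x=21: ŷ = 21 + 2.3·21 = 69.3; r = 72.3 − 69.3 = 3
x=23: ŷ = 21 + 2.3·23 = 73.9; r = 76.9 − 73.9 = 3
Largest |r| is 5 at x = 19, residual -5.

r = -5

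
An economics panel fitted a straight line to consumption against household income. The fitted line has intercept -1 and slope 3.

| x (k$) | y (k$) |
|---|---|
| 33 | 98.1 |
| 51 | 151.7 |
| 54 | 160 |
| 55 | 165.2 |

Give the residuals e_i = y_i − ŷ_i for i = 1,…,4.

x=33: ŷ = -1 + 3·33 = 98; e = 98.1 − 98 = 0.1
x=51: ŷ = -1 + 3·51 = 152; e = 151.7 − 152 = -0.3
x=54: ŷ = -1 + 3·54 = 161; e = 160 − 161 = -1
x=55: ŷ = -1 + 3·55 = 164; e = 165.2 − 164 = 1.2

0.1, -0.3, -1, 1.2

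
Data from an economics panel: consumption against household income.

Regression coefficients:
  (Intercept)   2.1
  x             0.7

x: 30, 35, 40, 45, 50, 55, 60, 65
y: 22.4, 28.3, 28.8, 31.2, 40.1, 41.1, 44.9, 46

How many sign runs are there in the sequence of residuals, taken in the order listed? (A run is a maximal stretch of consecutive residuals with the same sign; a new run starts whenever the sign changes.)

5 runs

x=30: ŷ = 2.1 + 0.7·30 = 23.1; r = 22.4 − 23.1 = -0.7
x=35: ŷ = 2.1 + 0.7·35 = 26.6; r = 28.3 − 26.6 = 1.7
x=40: ŷ = 2.1 + 0.7·40 = 30.1; r = 28.8 − 30.1 = -1.3
x=45: ŷ = 2.1 + 0.7·45 = 33.6; r = 31.2 − 33.6 = -2.4
x=50: ŷ = 2.1 + 0.7·50 = 37.1; r = 40.1 − 37.1 = 3
x=55: ŷ = 2.1 + 0.7·55 = 40.6; r = 41.1 − 40.6 = 0.5
x=60: ŷ = 2.1 + 0.7·60 = 44.1; r = 44.9 − 44.1 = 0.8
x=65: ŷ = 2.1 + 0.7·65 = 47.6; r = 46 − 47.6 = -1.6
Signs: − + − − + + + −
Runs: −×1, +×1, −×2, +×3, −×1 → 5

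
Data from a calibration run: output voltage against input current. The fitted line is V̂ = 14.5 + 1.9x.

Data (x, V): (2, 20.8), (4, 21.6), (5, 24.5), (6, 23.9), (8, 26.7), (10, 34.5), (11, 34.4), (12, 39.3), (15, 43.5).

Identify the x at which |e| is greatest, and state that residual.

x = 8, e = -3

x=2: V̂ = 14.5 + 1.9·2 = 18.3; e = 20.8 − 18.3 = 2.5
x=4: V̂ = 14.5 + 1.9·4 = 22.1; e = 21.6 − 22.1 = -0.5
x=5: V̂ = 14.5 + 1.9·5 = 24; e = 24.5 − 24 = 0.5
x=6: V̂ = 14.5 + 1.9·6 = 25.9; e = 23.9 − 25.9 = -2
x=8: V̂ = 14.5 + 1.9·8 = 29.7; e = 26.7 − 29.7 = -3
x=10: V̂ = 14.5 + 1.9·10 = 33.5; e = 34.5 − 33.5 = 1
x=11: V̂ = 14.5 + 1.9·11 = 35.4; e = 34.4 − 35.4 = -1
x=12: V̂ = 14.5 + 1.9·12 = 37.3; e = 39.3 − 37.3 = 2
x=15: V̂ = 14.5 + 1.9·15 = 43; e = 43.5 − 43 = 0.5
Largest |e| is 3 at x = 8, residual -3.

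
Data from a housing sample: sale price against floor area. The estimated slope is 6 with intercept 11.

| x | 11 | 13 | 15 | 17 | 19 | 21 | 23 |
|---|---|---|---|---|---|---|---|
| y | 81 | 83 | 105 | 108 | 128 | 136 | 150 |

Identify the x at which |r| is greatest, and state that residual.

x=11: ŷ = 11 + 6·11 = 77; r = 81 − 77 = 4
x=13: ŷ = 11 + 6·13 = 89; r = 83 − 89 = -6
x=15: ŷ = 11 + 6·15 = 101; r = 105 − 101 = 4
x=17: ŷ = 11 + 6·17 = 113; r = 108 − 113 = -5
x=19: ŷ = 11 + 6·19 = 125; r = 128 − 125 = 3
x=21: ŷ = 11 + 6·21 = 137; r = 136 − 137 = -1
x=23: ŷ = 11 + 6·23 = 149; r = 150 − 149 = 1
Largest |r| is 6 at x = 13, residual -6.

x = 13, r = -6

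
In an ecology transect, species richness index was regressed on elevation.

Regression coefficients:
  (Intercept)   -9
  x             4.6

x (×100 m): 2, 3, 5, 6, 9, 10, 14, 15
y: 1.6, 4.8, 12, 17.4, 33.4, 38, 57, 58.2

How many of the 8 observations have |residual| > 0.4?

x=2: ŷ = -9 + 4.6·2 = 0.2; e = 1.6 − 0.2 = 1.4
x=3: ŷ = -9 + 4.6·3 = 4.8; e = 4.8 − 4.8 = 0
x=5: ŷ = -9 + 4.6·5 = 14; e = 12 − 14 = -2
x=6: ŷ = -9 + 4.6·6 = 18.6; e = 17.4 − 18.6 = -1.2
x=9: ŷ = -9 + 4.6·9 = 32.4; e = 33.4 − 32.4 = 1
x=10: ŷ = -9 + 4.6·10 = 37; e = 38 − 37 = 1
x=14: ŷ = -9 + 4.6·14 = 55.4; e = 57 − 55.4 = 1.6
x=15: ŷ = -9 + 4.6·15 = 60; e = 58.2 − 60 = -1.8
|e| > 0.4: x=2 (|e|=1.4), x=5 (|e|=2), x=6 (|e|=1.2), x=9 (|e|=1), x=10 (|e|=1), x=14 (|e|=1.6), x=15 (|e|=1.8) → 7

7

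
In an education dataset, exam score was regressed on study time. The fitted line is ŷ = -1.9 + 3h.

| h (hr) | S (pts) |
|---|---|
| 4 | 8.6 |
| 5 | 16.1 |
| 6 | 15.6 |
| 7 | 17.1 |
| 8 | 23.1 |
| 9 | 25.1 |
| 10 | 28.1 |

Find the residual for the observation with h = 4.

ŷ = -1.9 + 3·4 = 10.1
r = 8.6 − 10.1 = -1.5

r = -1.5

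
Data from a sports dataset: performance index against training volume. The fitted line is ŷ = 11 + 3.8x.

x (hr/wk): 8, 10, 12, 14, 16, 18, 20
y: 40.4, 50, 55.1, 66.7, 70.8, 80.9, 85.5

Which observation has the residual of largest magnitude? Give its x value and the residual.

x=8: ŷ = 11 + 3.8·8 = 41.4; r = 40.4 − 41.4 = -1
x=10: ŷ = 11 + 3.8·10 = 49; r = 50 − 49 = 1
x=12: ŷ = 11 + 3.8·12 = 56.6; r = 55.1 − 56.6 = -1.5
x=14: ŷ = 11 + 3.8·14 = 64.2; r = 66.7 − 64.2 = 2.5
x=16: ŷ = 11 + 3.8·16 = 71.8; r = 70.8 − 71.8 = -1
x=18: ŷ = 11 + 3.8·18 = 79.4; r = 80.9 − 79.4 = 1.5
x=20: ŷ = 11 + 3.8·20 = 87; r = 85.5 − 87 = -1.5
Largest |r| is 2.5 at x = 14, residual 2.5.

x = 14, r = 2.5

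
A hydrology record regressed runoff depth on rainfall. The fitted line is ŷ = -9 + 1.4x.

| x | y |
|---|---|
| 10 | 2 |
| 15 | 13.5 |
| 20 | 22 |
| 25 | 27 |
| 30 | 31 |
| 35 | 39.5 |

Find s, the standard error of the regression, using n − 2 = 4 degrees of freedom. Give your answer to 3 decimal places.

s = 2.525

x=10: ŷ = -9 + 1.4·10 = 5; r = 2 − 5 = -3
x=15: ŷ = -9 + 1.4·15 = 12; r = 13.5 − 12 = 1.5
x=20: ŷ = -9 + 1.4·20 = 19; r = 22 − 19 = 3
x=25: ŷ = -9 + 1.4·25 = 26; r = 27 − 26 = 1
x=30: ŷ = -9 + 1.4·30 = 33; r = 31 − 33 = -2
x=35: ŷ = -9 + 1.4·35 = 40; r = 39.5 − 40 = -0.5
SSE = 9 + 2.25 + 9 + 1 + 4 + 0.25 = 25.5
s = √(25.5/4) = √6.375 ≈ 2.525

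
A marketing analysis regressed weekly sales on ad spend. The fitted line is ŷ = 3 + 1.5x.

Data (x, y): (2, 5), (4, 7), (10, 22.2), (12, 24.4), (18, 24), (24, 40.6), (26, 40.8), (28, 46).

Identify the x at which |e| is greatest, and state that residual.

x=2: ŷ = 3 + 1.5·2 = 6; e = 5 − 6 = -1
x=4: ŷ = 3 + 1.5·4 = 9; e = 7 − 9 = -2
x=10: ŷ = 3 + 1.5·10 = 18; e = 22.2 − 18 = 4.2
x=12: ŷ = 3 + 1.5·12 = 21; e = 24.4 − 21 = 3.4
x=18: ŷ = 3 + 1.5·18 = 30; e = 24 − 30 = -6
x=24: ŷ = 3 + 1.5·24 = 39; e = 40.6 − 39 = 1.6
x=26: ŷ = 3 + 1.5·26 = 42; e = 40.8 − 42 = -1.2
x=28: ŷ = 3 + 1.5·28 = 45; e = 46 − 45 = 1
Largest |e| is 6 at x = 18, residual -6.

x = 18, e = -6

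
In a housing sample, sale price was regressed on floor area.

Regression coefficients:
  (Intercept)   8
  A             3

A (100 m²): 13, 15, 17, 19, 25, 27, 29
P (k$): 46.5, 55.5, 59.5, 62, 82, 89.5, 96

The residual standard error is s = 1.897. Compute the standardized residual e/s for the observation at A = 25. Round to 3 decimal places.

P̂ = 8 + 3·25 = 83
e = 82 − 83 = -1
e/s = -1 / 1.897 = -0.527

-0.527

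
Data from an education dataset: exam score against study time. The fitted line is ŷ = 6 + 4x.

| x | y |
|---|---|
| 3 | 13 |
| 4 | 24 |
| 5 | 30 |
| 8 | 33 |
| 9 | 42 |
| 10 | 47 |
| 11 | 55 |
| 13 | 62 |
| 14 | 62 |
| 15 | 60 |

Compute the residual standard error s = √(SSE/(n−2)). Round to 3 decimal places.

x=3: ŷ = 6 + 4·3 = 18; r = 13 − 18 = -5
x=4: ŷ = 6 + 4·4 = 22; r = 24 − 22 = 2
x=5: ŷ = 6 + 4·5 = 26; r = 30 − 26 = 4
x=8: ŷ = 6 + 4·8 = 38; r = 33 − 38 = -5
x=9: ŷ = 6 + 4·9 = 42; r = 42 − 42 = 0
x=10: ŷ = 6 + 4·10 = 46; r = 47 − 46 = 1
x=11: ŷ = 6 + 4·11 = 50; r = 55 − 50 = 5
x=13: ŷ = 6 + 4·13 = 58; r = 62 − 58 = 4
x=14: ŷ = 6 + 4·14 = 62; r = 62 − 62 = 0
x=15: ŷ = 6 + 4·15 = 66; r = 60 − 66 = -6
SSE = 25 + 4 + 16 + 25 + 0 + 1 + 25 + 16 + 0 + 36 = 148
s = √(148/8) = √18.5 ≈ 4.301

s = 4.301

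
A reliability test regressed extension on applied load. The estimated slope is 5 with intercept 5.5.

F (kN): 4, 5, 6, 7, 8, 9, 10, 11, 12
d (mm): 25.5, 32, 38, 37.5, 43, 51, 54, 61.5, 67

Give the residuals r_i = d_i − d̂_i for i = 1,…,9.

F=4: d̂ = 5.5 + 5·4 = 25.5; r = 25.5 − 25.5 = 0
F=5: d̂ = 5.5 + 5·5 = 30.5; r = 32 − 30.5 = 1.5
F=6: d̂ = 5.5 + 5·6 = 35.5; r = 38 − 35.5 = 2.5
F=7: d̂ = 5.5 + 5·7 = 40.5; r = 37.5 − 40.5 = -3
F=8: d̂ = 5.5 + 5·8 = 45.5; r = 43 − 45.5 = -2.5
F=9: d̂ = 5.5 + 5·9 = 50.5; r = 51 − 50.5 = 0.5
F=10: d̂ = 5.5 + 5·10 = 55.5; r = 54 − 55.5 = -1.5
F=11: d̂ = 5.5 + 5·11 = 60.5; r = 61.5 − 60.5 = 1
F=12: d̂ = 5.5 + 5·12 = 65.5; r = 67 − 65.5 = 1.5

0, 1.5, 2.5, -3, -2.5, 0.5, -1.5, 1, 1.5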